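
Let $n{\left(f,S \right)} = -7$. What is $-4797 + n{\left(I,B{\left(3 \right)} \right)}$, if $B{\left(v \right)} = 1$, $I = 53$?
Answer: $-4804$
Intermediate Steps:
$-4797 + n{\left(I,B{\left(3 \right)} \right)} = -4797 - 7 = -4804$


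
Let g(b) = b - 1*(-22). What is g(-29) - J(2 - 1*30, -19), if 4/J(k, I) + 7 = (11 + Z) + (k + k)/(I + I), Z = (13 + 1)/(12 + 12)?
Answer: -10579/1381 ≈ -7.6604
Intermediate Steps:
Z = 7/12 (Z = 14/24 = 14*(1/24) = 7/12 ≈ 0.58333)
g(b) = 22 + b (g(b) = b + 22 = 22 + b)
J(k, I) = 4/(55/12 + k/I) (J(k, I) = 4/(-7 + ((11 + 7/12) + (k + k)/(I + I))) = 4/(-7 + (139/12 + (2*k)/((2*I)))) = 4/(-7 + (139/12 + (2*k)*(1/(2*I)))) = 4/(-7 + (139/12 + k/I)) = 4/(55/12 + k/I))
g(-29) - J(2 - 1*30, -19) = (22 - 29) - 48*(-19)/(12*(2 - 1*30) + 55*(-19)) = -7 - 48*(-19)/(12*(2 - 30) - 1045) = -7 - 48*(-19)/(12*(-28) - 1045) = -7 - 48*(-19)/(-336 - 1045) = -7 - 48*(-19)/(-1381) = -7 - 48*(-19)*(-1)/1381 = -7 - 1*912/1381 = -7 - 912/1381 = -10579/1381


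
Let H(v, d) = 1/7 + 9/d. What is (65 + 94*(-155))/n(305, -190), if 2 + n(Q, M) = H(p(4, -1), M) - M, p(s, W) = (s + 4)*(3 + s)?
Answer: -6430550/83389 ≈ -77.115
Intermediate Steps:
p(s, W) = (3 + s)*(4 + s) (p(s, W) = (4 + s)*(3 + s) = (3 + s)*(4 + s))
H(v, d) = ⅐ + 9/d (H(v, d) = 1*(⅐) + 9/d = ⅐ + 9/d)
n(Q, M) = -2 - M + (63 + M)/(7*M) (n(Q, M) = -2 + ((63 + M)/(7*M) - M) = -2 + (-M + (63 + M)/(7*M)) = -2 - M + (63 + M)/(7*M))
(65 + 94*(-155))/n(305, -190) = (65 + 94*(-155))/(-13/7 - 1*(-190) + 9/(-190)) = (65 - 14570)/(-13/7 + 190 + 9*(-1/190)) = -14505/(-13/7 + 190 - 9/190) = -14505/250167/1330 = -14505*1330/250167 = -6430550/83389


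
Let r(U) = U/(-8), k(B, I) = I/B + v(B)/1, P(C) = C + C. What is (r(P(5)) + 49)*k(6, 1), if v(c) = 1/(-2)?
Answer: -191/12 ≈ -15.917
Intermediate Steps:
v(c) = -½
P(C) = 2*C
k(B, I) = -½ + I/B (k(B, I) = I/B - ½/1 = I/B - ½*1 = I/B - ½ = -½ + I/B)
r(U) = -U/8 (r(U) = U*(-⅛) = -U/8)
(r(P(5)) + 49)*k(6, 1) = (-5/4 + 49)*((1 - ½*6)/6) = (-⅛*10 + 49)*((1 - 3)/6) = (-5/4 + 49)*((⅙)*(-2)) = (191/4)*(-⅓) = -191/12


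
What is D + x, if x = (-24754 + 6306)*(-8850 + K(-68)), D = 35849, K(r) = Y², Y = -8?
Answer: 162119977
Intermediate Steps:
K(r) = 64 (K(r) = (-8)² = 64)
x = 162084128 (x = (-24754 + 6306)*(-8850 + 64) = -18448*(-8786) = 162084128)
D + x = 35849 + 162084128 = 162119977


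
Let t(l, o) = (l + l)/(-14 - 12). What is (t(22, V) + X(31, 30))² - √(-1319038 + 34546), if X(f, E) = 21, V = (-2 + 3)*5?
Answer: 63001/169 - 2*I*√321123 ≈ 372.79 - 1133.4*I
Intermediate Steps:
V = 5 (V = 1*5 = 5)
t(l, o) = -l/13 (t(l, o) = (2*l)/(-26) = (2*l)*(-1/26) = -l/13)
(t(22, V) + X(31, 30))² - √(-1319038 + 34546) = (-1/13*22 + 21)² - √(-1319038 + 34546) = (-22/13 + 21)² - √(-1284492) = (251/13)² - 2*I*√321123 = 63001/169 - 2*I*√321123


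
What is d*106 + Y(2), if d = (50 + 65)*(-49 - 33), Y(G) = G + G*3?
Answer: -999572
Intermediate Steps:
Y(G) = 4*G (Y(G) = G + 3*G = 4*G)
d = -9430 (d = 115*(-82) = -9430)
d*106 + Y(2) = -9430*106 + 4*2 = -999580 + 8 = -999572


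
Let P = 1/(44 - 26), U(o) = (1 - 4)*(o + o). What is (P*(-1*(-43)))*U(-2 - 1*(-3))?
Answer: -43/3 ≈ -14.333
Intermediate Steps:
U(o) = -6*o
P = 1/18 ≈ 0.055556
(P*(-1*(-43)))*U(-2 - 1*(-3)) = ((-1*(-43))/18)*(-6*(-2 - 1*(-3))) = ((1/18)*43)*(-6*(-2 + 3)) = 43*(-6*1)/18 = (43/18)*(-6) = -43/3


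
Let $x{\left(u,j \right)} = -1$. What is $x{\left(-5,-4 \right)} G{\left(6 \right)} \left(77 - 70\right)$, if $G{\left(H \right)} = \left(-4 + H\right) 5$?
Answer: $-70$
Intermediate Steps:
$G{\left(H \right)} = -20 + 5 H$
$x{\left(-5,-4 \right)} G{\left(6 \right)} \left(77 - 70\right) = - (-20 + 5 \cdot 6) \left(77 - 70\right) = - (-20 + 30) 7 = \left(-1\right) 10 \cdot 7 = \left(-10\right) 7 = -70$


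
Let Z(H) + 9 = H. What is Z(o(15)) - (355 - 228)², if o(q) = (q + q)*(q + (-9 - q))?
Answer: -16408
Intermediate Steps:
o(q) = -18*q (o(q) = (2*q)*(-9) = -18*q)
Z(H) = -9 + H
Z(o(15)) - (355 - 228)² = (-9 - 18*15) - (355 - 228)² = (-9 - 270) - 1*127² = -279 - 1*16129 = -279 - 16129 = -16408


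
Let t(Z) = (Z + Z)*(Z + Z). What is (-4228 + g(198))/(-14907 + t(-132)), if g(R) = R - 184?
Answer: -602/7827 ≈ -0.076913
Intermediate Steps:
g(R) = -184 + R
t(Z) = 4*Z² (t(Z) = (2*Z)*(2*Z) = 4*Z²)
(-4228 + g(198))/(-14907 + t(-132)) = (-4228 + (-184 + 198))/(-14907 + 4*(-132)²) = (-4228 + 14)/(-14907 + 4*17424) = -4214/(-14907 + 69696) = -4214/54789 = -4214*1/54789 = -602/7827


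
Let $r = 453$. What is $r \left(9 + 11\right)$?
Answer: $9060$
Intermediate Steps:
$r \left(9 + 11\right) = 453 \left(9 + 11\right) = 453 \cdot 20 = 9060$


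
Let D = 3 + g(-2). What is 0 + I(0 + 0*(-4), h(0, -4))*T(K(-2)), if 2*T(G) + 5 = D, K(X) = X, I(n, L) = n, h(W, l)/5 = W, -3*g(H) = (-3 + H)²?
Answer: 0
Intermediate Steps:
g(H) = -(-3 + H)²/3
h(W, l) = 5*W
D = -16/3 (D = 3 - (-3 - 2)²/3 = 3 - ⅓*(-5)² = 3 - ⅓*25 = 3 - 25/3 = -16/3 ≈ -5.3333)
T(G) = -31/6 (T(G) = -5/2 + (½)*(-16/3) = -5/2 - 8/3 = -31/6)
0 + I(0 + 0*(-4), h(0, -4))*T(K(-2)) = 0 + (0 + 0*(-4))*(-31/6) = 0 + (0 + 0)*(-31/6) = 0 + 0*(-31/6) = 0 + 0 = 0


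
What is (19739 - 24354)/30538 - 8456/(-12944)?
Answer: 6202899/12352621 ≈ 0.50215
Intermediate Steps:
(19739 - 24354)/30538 - 8456/(-12944) = -4615*1/30538 - 8456*(-1/12944) = -4615/30538 + 1057/1618 = 6202899/12352621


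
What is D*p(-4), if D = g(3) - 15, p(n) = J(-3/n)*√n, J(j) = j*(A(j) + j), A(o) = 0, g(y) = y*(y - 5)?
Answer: -189*I/8 ≈ -23.625*I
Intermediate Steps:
g(y) = y*(-5 + y)
J(j) = j² (J(j) = j*(0 + j) = j*j = j²)
p(n) = 9/n^(3/2) (p(n) = (-3/n)²*√n = (9/n²)*√n = 9/n^(3/2))
D = -21 (D = 3*(-5 + 3) - 15 = 3*(-2) - 15 = -6 - 15 = -21)
D*p(-4) = -189/(-4)^(3/2) = -189*I/8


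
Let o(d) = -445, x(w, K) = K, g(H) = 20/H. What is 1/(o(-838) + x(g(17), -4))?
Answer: -1/449 ≈ -0.0022272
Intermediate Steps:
1/(o(-838) + x(g(17), -4)) = 1/(-445 - 4) = 1/(-449) = -1/449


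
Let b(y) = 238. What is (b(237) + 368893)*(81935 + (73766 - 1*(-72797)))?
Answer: 84345695238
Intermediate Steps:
(b(237) + 368893)*(81935 + (73766 - 1*(-72797))) = (238 + 368893)*(81935 + (73766 - 1*(-72797))) = 369131*(81935 + (73766 + 72797)) = 369131*(81935 + 146563) = 369131*228498 = 84345695238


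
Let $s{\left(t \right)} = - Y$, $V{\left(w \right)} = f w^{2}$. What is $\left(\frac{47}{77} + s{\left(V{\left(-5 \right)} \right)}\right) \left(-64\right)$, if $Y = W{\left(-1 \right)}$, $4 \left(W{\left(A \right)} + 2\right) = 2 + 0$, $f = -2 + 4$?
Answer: $- \frac{10400}{77} \approx -135.06$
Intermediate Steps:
$f = 2$
$V{\left(w \right)} = 2 w^{2}$
$W{\left(A \right)} = - \frac{3}{2}$ ($W{\left(A \right)} = -2 + \frac{2 + 0}{4} = -2 + \frac{1}{4} \cdot 2 = -2 + \frac{1}{2} = - \frac{3}{2}$)
$Y = - \frac{3}{2} \approx -1.5$
$s{\left(t \right)} = \frac{3}{2}$ ($s{\left(t \right)} = \left(-1\right) \left(- \frac{3}{2}\right) = \frac{3}{2}$)
$\left(\frac{47}{77} + s{\left(V{\left(-5 \right)} \right)}\right) \left(-64\right) = \left(\frac{47}{77} + \frac{3}{2}\right) \left(-64\right) = \frac{325}{154} \left(-64\right) = - \frac{10400}{77}$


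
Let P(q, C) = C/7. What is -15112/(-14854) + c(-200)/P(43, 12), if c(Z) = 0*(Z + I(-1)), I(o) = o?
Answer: 7556/7427 ≈ 1.0174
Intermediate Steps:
P(q, C) = C/7 (P(q, C) = C*(⅐) = C/7)
c(Z) = 0 (c(Z) = 0*(Z - 1) = 0*(-1 + Z) = 0)
-15112/(-14854) + c(-200)/P(43, 12) = -15112/(-14854) + 0/(((⅐)*12)) = -15112*(-1/14854) + 0/(12/7) = 7556/7427 + 0*(7/12) = 7556/7427 + 0 = 7556/7427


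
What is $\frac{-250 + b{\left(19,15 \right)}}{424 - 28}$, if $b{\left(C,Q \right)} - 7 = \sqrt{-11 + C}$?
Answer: $- \frac{27}{44} + \frac{\sqrt{2}}{198} \approx -0.60649$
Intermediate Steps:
$b{\left(C,Q \right)} = 7 + \sqrt{-11 + C}$
$\frac{-250 + b{\left(19,15 \right)}}{424 - 28} = \frac{-250 + \left(7 + \sqrt{-11 + 19}\right)}{424 - 28} = \frac{-250 + \left(7 + \sqrt{8}\right)}{396} = \left(-250 + \left(7 + 2 \sqrt{2}\right)\right) \frac{1}{396} = \left(-243 + 2 \sqrt{2}\right) \frac{1}{396} = - \frac{27}{44} + \frac{\sqrt{2}}{198}$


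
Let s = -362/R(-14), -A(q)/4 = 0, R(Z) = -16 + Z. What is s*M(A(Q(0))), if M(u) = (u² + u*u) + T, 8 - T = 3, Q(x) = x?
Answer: 181/3 ≈ 60.333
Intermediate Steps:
A(q) = 0 (A(q) = -4*0 = 0)
T = 5 (T = 8 - 1*3 = 8 - 3 = 5)
s = 181/15 (s = -362/(-16 - 14) = -362/(-30) = -362*(-1/30) = 181/15 ≈ 12.067)
M(u) = 5 + 2*u² (M(u) = (u² + u*u) + 5 = (u² + u²) + 5 = 2*u² + 5 = 5 + 2*u²)
s*M(A(Q(0))) = 181*(5 + 2*0²)/15 = 181*(5 + 2*0)/15 = 181*(5 + 0)/15 = (181/15)*5 = 181/3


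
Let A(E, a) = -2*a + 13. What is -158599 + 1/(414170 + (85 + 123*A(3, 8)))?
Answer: -65641905713/413886 ≈ -1.5860e+5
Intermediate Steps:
A(E, a) = 13 - 2*a
-158599 + 1/(414170 + (85 + 123*A(3, 8))) = -158599 + 1/(414170 + (85 + 123*(13 - 2*8))) = -158599 + 1/(414170 + (85 + 123*(13 - 16))) = -158599 + 1/(414170 + (85 + 123*(-3))) = -158599 + 1/(414170 + (85 - 369)) = -158599 + 1/(414170 - 284) = -158599 + 1/413886 = -65641905713/413886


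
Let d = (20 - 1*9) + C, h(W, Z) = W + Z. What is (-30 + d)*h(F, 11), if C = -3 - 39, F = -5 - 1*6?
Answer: 0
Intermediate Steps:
F = -11 (F = -5 - 6 = -11)
C = -42
d = -31 (d = (20 - 1*9) - 42 = (20 - 9) - 42 = 11 - 42 = -31)
(-30 + d)*h(F, 11) = (-30 - 31)*(-11 + 11) = -61*0 = 0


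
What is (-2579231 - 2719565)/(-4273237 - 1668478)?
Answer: 5298796/5941715 ≈ 0.89180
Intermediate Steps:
(-2579231 - 2719565)/(-4273237 - 1668478) = -5298796/(-5941715) = -5298796*(-1/5941715) = 5298796/5941715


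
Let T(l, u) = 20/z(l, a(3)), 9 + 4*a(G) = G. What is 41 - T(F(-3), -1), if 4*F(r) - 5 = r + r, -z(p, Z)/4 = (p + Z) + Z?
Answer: 513/13 ≈ 39.462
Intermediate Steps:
a(G) = -9/4 + G/4
z(p, Z) = -8*Z - 4*p (z(p, Z) = -4*((p + Z) + Z) = -4*((Z + p) + Z) = -4*(p + 2*Z) = -8*Z - 4*p)
F(r) = 5/4 + r/2 (F(r) = 5/4 + (r + r)/4 = 5/4 + (2*r)/4 = 5/4 + r/2)
T(l, u) = 20/(12 - 4*l) (T(l, u) = 20/(-8*(-9/4 + (¼)*3) - 4*l) = 20/(-8*(-9/4 + ¾) - 4*l) = 20/(-8*(-3/2) - 4*l) = 20/(12 - 4*l))
41 - T(F(-3), -1) = 41 - (-5)/(-3 + (5/4 + (½)*(-3))) = 41 - (-5)/(-3 + (5/4 - 3/2)) = 41 - (-5)/(-3 - ¼) = 41 - (-5)/(-13/4) = 41 - (-5)*(-4)/13 = 41 - 1*20/13 = 41 - 20/13 = 513/13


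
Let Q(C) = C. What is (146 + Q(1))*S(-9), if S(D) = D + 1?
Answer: -1176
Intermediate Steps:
S(D) = 1 + D
(146 + Q(1))*S(-9) = (146 + 1)*(1 - 9) = 147*(-8) = -1176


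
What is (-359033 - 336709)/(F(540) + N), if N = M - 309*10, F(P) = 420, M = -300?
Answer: 115957/495 ≈ 234.26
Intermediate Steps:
N = -3390 (N = -300 - 309*10 = -300 - 3090 = -3390)
(-359033 - 336709)/(F(540) + N) = (-359033 - 336709)/(420 - 3390) = -695742/(-2970) = -695742*(-1/2970) = 115957/495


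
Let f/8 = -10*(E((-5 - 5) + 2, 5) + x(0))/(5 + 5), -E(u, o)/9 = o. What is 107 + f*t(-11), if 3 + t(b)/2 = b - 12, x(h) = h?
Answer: -18613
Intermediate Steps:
E(u, o) = -9*o
f = 360 (f = 8*(-10*(-9*5 + 0)/(5 + 5)) = 8*(-10*(-45 + 0)/10) = 8*(-(-450)/10) = 8*(-10*(-9/2)) = 8*45 = 360)
t(b) = -30 + 2*b (t(b) = -6 + 2*(b - 12) = -6 + 2*(-12 + b) = -6 + (-24 + 2*b) = -30 + 2*b)
107 + f*t(-11) = 107 + 360*(-30 + 2*(-11)) = 107 + 360*(-30 - 22) = 107 + 360*(-52) = 107 - 18720 = -18613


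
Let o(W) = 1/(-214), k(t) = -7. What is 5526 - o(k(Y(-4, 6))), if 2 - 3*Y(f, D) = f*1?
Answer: 1182565/214 ≈ 5526.0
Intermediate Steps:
Y(f, D) = 2/3 - f/3
o(W) = -1/214
5526 - o(k(Y(-4, 6))) = 5526 - 1*(-1/214) = 5526 + 1/214 = 1182565/214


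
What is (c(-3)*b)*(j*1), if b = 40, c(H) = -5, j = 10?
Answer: -2000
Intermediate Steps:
(c(-3)*b)*(j*1) = (-5*40)*(10*1) = -200*10 = -2000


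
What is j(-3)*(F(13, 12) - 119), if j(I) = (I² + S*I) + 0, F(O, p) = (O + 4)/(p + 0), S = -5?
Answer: -2822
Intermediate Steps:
F(O, p) = (4 + O)/p
j(I) = I² - 5*I (j(I) = (I² - 5*I) + 0 = I² - 5*I)
j(-3)*(F(13, 12) - 119) = (-3*(-5 - 3))*((4 + 13)/12 - 119) = (-3*(-8))*((1/12)*17 - 119) = 24*(17/12 - 119) = 24*(-1411/12) = -2822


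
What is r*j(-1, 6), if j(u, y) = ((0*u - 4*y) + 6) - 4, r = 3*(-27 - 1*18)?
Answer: 2970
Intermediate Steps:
r = -135 (r = 3*(-27 - 18) = 3*(-45) = -135)
j(u, y) = 2 - 4*y (j(u, y) = ((0 - 4*y) + 6) - 4 = (-4*y + 6) - 4 = (6 - 4*y) - 4 = 2 - 4*y)
r*j(-1, 6) = -135*(2 - 4*6) = -135*(2 - 24) = -135*(-22) = 2970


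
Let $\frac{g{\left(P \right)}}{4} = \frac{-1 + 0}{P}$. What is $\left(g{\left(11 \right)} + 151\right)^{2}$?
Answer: $\frac{2745649}{121} \approx 22691.0$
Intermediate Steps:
$g{\left(P \right)} = - \frac{4}{P}$ ($g{\left(P \right)} = 4 \frac{-1 + 0}{P} = 4 \left(- \frac{1}{P}\right) = - \frac{4}{P}$)
$\left(g{\left(11 \right)} + 151\right)^{2} = \left(- \frac{4}{11} + 151\right)^{2} = \left(\frac{1657}{11}\right)^{2} = \frac{2745649}{121}$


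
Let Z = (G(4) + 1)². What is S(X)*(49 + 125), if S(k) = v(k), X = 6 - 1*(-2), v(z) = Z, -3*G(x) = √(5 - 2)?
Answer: 232 - 116*√3 ≈ 31.082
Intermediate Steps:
G(x) = -√3/3 (G(x) = -√(5 - 2)/3 = -√3/3)
Z = (1 - √3/3)² (Z = (-√3/3 + 1)² = (1 - √3/3)² ≈ 0.17863)
v(z) = (3 - √3)²/9
X = 8 (X = 6 + 2 = 8)
S(k) = (3 - √3)²/9
S(X)*(49 + 125) = ((3 - √3)²/9)*(49 + 125) = ((3 - √3)²/9)*174 = 58*(3 - √3)²/3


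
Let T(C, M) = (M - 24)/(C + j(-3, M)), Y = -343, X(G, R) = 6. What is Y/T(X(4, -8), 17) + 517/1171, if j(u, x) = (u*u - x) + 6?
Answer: 230033/1171 ≈ 196.44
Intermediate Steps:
j(u, x) = 6 + u**2 - x (j(u, x) = (u**2 - x) + 6 = 6 + u**2 - x)
T(C, M) = (-24 + M)/(15 + C - M) (T(C, M) = (M - 24)/(C + (6 + (-3)**2 - M)) = (-24 + M)/(C + (6 + 9 - M)) = (-24 + M)/(C + (15 - M)) = (-24 + M)/(15 + C - M))
Y/T(X(4, -8), 17) + 517/1171 = -343*(15 + 6 - 1*17)/(-24 + 17) + 517/1171 = -343/(-7/(15 + 6 - 17)) + 517*(1/1171) = -343/(-7/4) + 517/1171 = -343*(-4/7) + 517/1171 = 196 + 517/1171 = 230033/1171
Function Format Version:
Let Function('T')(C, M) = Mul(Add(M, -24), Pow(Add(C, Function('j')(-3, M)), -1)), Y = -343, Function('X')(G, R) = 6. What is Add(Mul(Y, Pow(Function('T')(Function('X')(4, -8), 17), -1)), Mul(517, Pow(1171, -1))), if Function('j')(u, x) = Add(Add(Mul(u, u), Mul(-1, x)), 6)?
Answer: Rational(230033, 1171) ≈ 196.44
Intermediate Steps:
Function('j')(u, x) = Add(6, Pow(u, 2), Mul(-1, x)) (Function('j')(u, x) = Add(Add(Pow(u, 2), Mul(-1, x)), 6) = Add(6, Pow(u, 2), Mul(-1, x)))
Function('T')(C, M) = Mul(Pow(Add(15, C, Mul(-1, M)), -1), Add(-24, M)) (Function('T')(C, M) = Mul(Add(M, -24), Pow(Add(C, Add(6, Pow(-3, 2), Mul(-1, M))), -1)) = Mul(Add(-24, M), Pow(Add(C, Add(6, 9, Mul(-1, M))), -1)) = Mul(Add(-24, M), Pow(Add(C, Add(15, Mul(-1, M))), -1)) = Mul(Add(-24, M), Pow(Add(15, C, Mul(-1, M)), -1)) = Mul(Pow(Add(15, C, Mul(-1, M)), -1), Add(-24, M)))
Add(Mul(Y, Pow(Function('T')(Function('X')(4, -8), 17), -1)), Mul(517, Pow(1171, -1))) = Add(Mul(-343, Pow(Mul(Pow(Add(15, 6, Mul(-1, 17)), -1), Add(-24, 17)), -1)), Mul(517, Pow(1171, -1))) = Add(Mul(-343, Pow(Mul(Pow(Add(15, 6, -17), -1), -7), -1)), Mul(517, Rational(1, 1171))) = Add(Mul(-343, Pow(Mul(Pow(4, -1), -7), -1)), Rational(517, 1171)) = Add(Mul(-343, Pow(Mul(Rational(1, 4), -7), -1)), Rational(517, 1171)) = Add(Mul(-343, Pow(Rational(-7, 4), -1)), Rational(517, 1171)) = Add(Mul(-343, Rational(-4, 7)), Rational(517, 1171)) = Add(196, Rational(517, 1171)) = Rational(230033, 1171)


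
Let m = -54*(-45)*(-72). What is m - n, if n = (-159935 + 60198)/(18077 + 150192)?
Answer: -29440244503/168269 ≈ -1.7496e+5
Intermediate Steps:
m = -174960 (m = 2430*(-72) = -174960)
n = -99737/168269 ≈ -0.59272
m - n = -174960 - 1*(-99737/168269) = -174960 + 99737/168269 = -29440244503/168269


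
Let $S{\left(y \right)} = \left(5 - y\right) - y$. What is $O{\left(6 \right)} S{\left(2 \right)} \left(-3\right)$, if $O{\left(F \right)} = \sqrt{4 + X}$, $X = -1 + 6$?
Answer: $-9$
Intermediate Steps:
$X = 5$
$S{\left(y \right)} = 5 - 2 y$
$O{\left(F \right)} = 3$ ($O{\left(F \right)} = \sqrt{4 + 5} = \sqrt{9} = 3$)
$O{\left(6 \right)} S{\left(2 \right)} \left(-3\right) = 3 \left(5 - 4\right) \left(-3\right) = 3 \cdot 1 \left(-3\right) = 3 \left(-3\right) = -9$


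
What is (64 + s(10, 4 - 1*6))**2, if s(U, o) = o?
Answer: 3844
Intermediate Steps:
(64 + s(10, 4 - 1*6))**2 = (64 + (4 - 1*6))**2 = (64 + (4 - 6))**2 = (64 - 2)**2 = 62**2 = 3844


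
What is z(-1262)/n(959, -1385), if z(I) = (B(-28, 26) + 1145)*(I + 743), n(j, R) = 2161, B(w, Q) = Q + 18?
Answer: -617091/2161 ≈ -285.56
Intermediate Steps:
B(w, Q) = 18 + Q
z(I) = 883427 + 1189*I (z(I) = ((18 + 26) + 1145)*(I + 743) = (44 + 1145)*(743 + I) = 1189*(743 + I) = 883427 + 1189*I)
z(-1262)/n(959, -1385) = (883427 + 1189*(-1262))/2161 = (883427 - 1500518)*(1/2161) = -617091*1/2161 = -617091/2161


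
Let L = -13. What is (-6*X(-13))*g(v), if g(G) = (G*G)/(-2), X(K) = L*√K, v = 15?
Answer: -8775*I*√13 ≈ -31639.0*I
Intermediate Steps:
X(K) = -13*√K
g(G) = -G²/2 (g(G) = G²*(-½) = -G²/2)
(-6*X(-13))*g(v) = (-(-78)*√(-13))*(-½*15²) = (-(-78)*I*√13)*(-½*225) = -(-78)*I*√13*(-225/2) = (78*I*√13)*(-225/2) = -8775*I*√13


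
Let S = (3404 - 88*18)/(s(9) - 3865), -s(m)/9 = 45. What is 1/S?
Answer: -61/26 ≈ -2.3462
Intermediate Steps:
s(m) = -405 (s(m) = -9*45 = -405)
S = -26/61 (S = (3404 - 88*18)/(-405 - 3865) = (3404 - 1584)/(-4270) = 1820*(-1/4270) = -26/61 ≈ -0.42623)
1/S = 1/(-26/61) = -61/26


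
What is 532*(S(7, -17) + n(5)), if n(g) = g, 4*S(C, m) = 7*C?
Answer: 9177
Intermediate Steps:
S(C, m) = 7*C/4 (S(C, m) = (7*C)/4 = 7*C/4)
532*(S(7, -17) + n(5)) = 532*((7/4)*7 + 5) = 532*(49/4 + 5) = 532*(69/4) = 9177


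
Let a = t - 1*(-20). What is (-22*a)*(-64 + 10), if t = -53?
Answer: -39204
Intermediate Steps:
a = -33 (a = -53 - 1*(-20) = -53 + 20 = -33)
(-22*a)*(-64 + 10) = (-22*(-33))*(-64 + 10) = 726*(-54) = -39204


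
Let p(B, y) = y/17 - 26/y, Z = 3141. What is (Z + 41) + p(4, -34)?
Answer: 54073/17 ≈ 3180.8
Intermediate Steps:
p(B, y) = -26/y + y/17 (p(B, y) = y*(1/17) - 26/y = y/17 - 26/y = -26/y + y/17)
(Z + 41) + p(4, -34) = (3141 + 41) + (-26/(-34) + (1/17)*(-34)) = 3182 + (-26*(-1/34) - 2) = 3182 + (13/17 - 2) = 3182 - 21/17 = 54073/17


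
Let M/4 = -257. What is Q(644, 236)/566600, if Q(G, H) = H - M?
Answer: 158/70825 ≈ 0.0022308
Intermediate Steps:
M = -1028 (M = 4*(-257) = -1028)
Q(G, H) = 1028 + H (Q(G, H) = H - 1*(-1028) = H + 1028 = 1028 + H)
Q(644, 236)/566600 = (1028 + 236)/566600 = 1264*(1/566600) = 158/70825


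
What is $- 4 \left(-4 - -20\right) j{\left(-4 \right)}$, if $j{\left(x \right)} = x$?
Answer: $256$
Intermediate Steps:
$- 4 \left(-4 - -20\right) j{\left(-4 \right)} = - 4 \left(-4 - -20\right) \left(-4\right) = - 4 \left(-4 + 20\right) \left(-4\right) = \left(-4\right) 16 \left(-4\right) = \left(-64\right) \left(-4\right) = 256$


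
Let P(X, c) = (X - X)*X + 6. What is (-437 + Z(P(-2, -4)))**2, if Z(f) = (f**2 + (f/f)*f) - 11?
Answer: 164836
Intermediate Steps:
P(X, c) = 6 (P(X, c) = 0*X + 6 = 0 + 6 = 6)
Z(f) = -11 + f + f**2 (Z(f) = (f**2 + 1*f) - 11 = (f**2 + f) - 11 = (f + f**2) - 11 = -11 + f + f**2)
(-437 + Z(P(-2, -4)))**2 = (-437 + (-11 + 6 + 6**2))**2 = (-437 + (-11 + 6 + 36))**2 = (-437 + 31)**2 = (-406)**2 = 164836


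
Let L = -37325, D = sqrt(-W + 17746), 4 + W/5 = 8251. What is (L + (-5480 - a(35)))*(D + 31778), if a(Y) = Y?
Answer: -1361369520 - 42840*I*sqrt(23489) ≈ -1.3614e+9 - 6.5657e+6*I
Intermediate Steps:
W = 41235 (W = -20 + 5*8251 = -20 + 41255 = 41235)
D = I*sqrt(23489) (D = sqrt(-1*41235 + 17746) = sqrt(-41235 + 17746) = sqrt(-23489) = I*sqrt(23489) ≈ 153.26*I)
(L + (-5480 - a(35)))*(D + 31778) = (-37325 + (-5480 - 1*35))*(I*sqrt(23489) + 31778) = (-37325 + (-5480 - 35))*(31778 + I*sqrt(23489)) = (-37325 - 5515)*(31778 + I*sqrt(23489)) = -42840*(31778 + I*sqrt(23489)) = -1361369520 - 42840*I*sqrt(23489)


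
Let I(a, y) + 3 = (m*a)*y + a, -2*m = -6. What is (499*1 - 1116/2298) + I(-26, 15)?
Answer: -268286/383 ≈ -700.49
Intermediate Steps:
m = 3 (m = -½*(-6) = 3)
I(a, y) = -3 + a + 3*a*y (I(a, y) = -3 + ((3*a)*y + a) = -3 + (3*a*y + a) = -3 + (a + 3*a*y) = -3 + a + 3*a*y)
(499*1 - 1116/2298) + I(-26, 15) = (499*1 - 1116/2298) + (-3 - 26 + 3*(-26)*15) = (499 - 1116*1/2298) + (-3 - 26 - 1170) = (499 - 186/383) - 1199 = 190931/383 - 1199 = -268286/383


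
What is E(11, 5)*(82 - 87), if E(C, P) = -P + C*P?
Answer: -250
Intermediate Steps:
E(11, 5)*(82 - 87) = (5*(-1 + 11))*(82 - 87) = (5*10)*(-5) = 50*(-5) = -250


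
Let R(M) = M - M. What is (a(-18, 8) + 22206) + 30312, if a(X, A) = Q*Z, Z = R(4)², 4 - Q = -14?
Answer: 52518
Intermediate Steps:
Q = 18 (Q = 4 - 1*(-14) = 4 + 14 = 18)
R(M) = 0
Z = 0 (Z = 0² = 0)
a(X, A) = 0 (a(X, A) = 18*0 = 0)
(a(-18, 8) + 22206) + 30312 = (0 + 22206) + 30312 = 22206 + 30312 = 52518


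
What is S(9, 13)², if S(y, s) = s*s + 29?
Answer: 39204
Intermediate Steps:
S(y, s) = 29 + s² (S(y, s) = s² + 29 = 29 + s²)
S(9, 13)² = (29 + 13²)² = (29 + 169)² = 198² = 39204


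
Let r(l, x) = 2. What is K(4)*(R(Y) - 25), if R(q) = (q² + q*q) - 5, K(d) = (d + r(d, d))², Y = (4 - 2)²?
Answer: 72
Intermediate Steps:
Y = 4 (Y = 2² = 4)
K(d) = (2 + d)² (K(d) = (d + 2)² = (2 + d)²)
R(q) = -5 + 2*q² (R(q) = (q² + q²) - 5 = 2*q² - 5 = -5 + 2*q²)
K(4)*(R(Y) - 25) = (2 + 4)²*((-5 + 2*4²) - 25) = 6²*((-5 + 2*16) - 25) = 36*((-5 + 32) - 25) = 36*(27 - 25) = 36*2 = 72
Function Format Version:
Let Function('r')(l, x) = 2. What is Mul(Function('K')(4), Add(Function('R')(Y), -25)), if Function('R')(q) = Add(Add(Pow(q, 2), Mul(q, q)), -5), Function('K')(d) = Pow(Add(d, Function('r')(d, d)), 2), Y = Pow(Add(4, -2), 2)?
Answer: 72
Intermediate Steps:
Y = 4 (Y = Pow(2, 2) = 4)
Function('K')(d) = Pow(Add(2, d), 2) (Function('K')(d) = Pow(Add(d, 2), 2) = Pow(Add(2, d), 2))
Function('R')(q) = Add(-5, Mul(2, Pow(q, 2))) (Function('R')(q) = Add(Add(Pow(q, 2), Pow(q, 2)), -5) = Add(Mul(2, Pow(q, 2)), -5) = Add(-5, Mul(2, Pow(q, 2))))
Mul(Function('K')(4), Add(Function('R')(Y), -25)) = Mul(Pow(Add(2, 4), 2), Add(Add(-5, Mul(2, Pow(4, 2))), -25)) = Mul(Pow(6, 2), Add(Add(-5, Mul(2, 16)), -25)) = Mul(36, Add(Add(-5, 32), -25)) = Mul(36, Add(27, -25)) = Mul(36, 2) = 72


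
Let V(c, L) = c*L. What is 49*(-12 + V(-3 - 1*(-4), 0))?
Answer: -588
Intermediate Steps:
V(c, L) = L*c
49*(-12 + V(-3 - 1*(-4), 0)) = 49*(-12 + 0*(-3 - 1*(-4))) = 49*(-12 + 0*(-3 + 4)) = 49*(-12 + 0*1) = 49*(-12 + 0) = 49*(-12) = -588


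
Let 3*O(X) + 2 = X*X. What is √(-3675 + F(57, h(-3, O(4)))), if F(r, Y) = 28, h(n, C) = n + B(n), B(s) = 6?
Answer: I*√3647 ≈ 60.39*I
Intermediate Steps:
O(X) = -⅔ + X²/3 (O(X) = -⅔ + (X*X)/3 = -⅔ + X²/3)
h(n, C) = 6 + n (h(n, C) = n + 6 = 6 + n)
√(-3675 + F(57, h(-3, O(4)))) = √(-3675 + 28) = √(-3647) = I*√3647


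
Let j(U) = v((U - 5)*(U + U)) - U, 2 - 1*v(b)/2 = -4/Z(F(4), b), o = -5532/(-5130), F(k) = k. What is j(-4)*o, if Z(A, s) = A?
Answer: 1844/171 ≈ 10.784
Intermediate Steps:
o = 922/855 (o = -5532*(-1/5130) = 922/855 ≈ 1.0784)
v(b) = 6 (v(b) = 4 - (-8)/4 = 4 - 2*(-1) = 4 + 2 = 6)
j(U) = 6 - U
j(-4)*o = (6 - 1*(-4))*(922/855) = (6 + 4)*(922/855) = 10*(922/855) = 1844/171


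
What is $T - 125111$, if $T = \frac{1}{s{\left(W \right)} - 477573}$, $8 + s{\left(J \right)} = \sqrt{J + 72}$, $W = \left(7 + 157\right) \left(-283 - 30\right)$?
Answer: $- \frac{28535775139675712}{228083662821} - \frac{2 i \sqrt{12815}}{228083662821} \approx -1.2511 \cdot 10^{5} - 9.9265 \cdot 10^{-10} i$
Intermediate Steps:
$W = -51332$ ($W = 164 \left(-313\right) = -51332$)
$s{\left(J \right)} = -8 + \sqrt{72 + J}$ ($s{\left(J \right)} = -8 + \sqrt{J + 72} = -8 + \sqrt{72 + J}$)
$T = \frac{1}{-477581 + 2 i \sqrt{12815}}$ ($T = \frac{1}{\left(-8 + \sqrt{72 - 51332}\right) - 477573} = \frac{1}{\left(-8 + \sqrt{-51260}\right) - 477573} = \frac{1}{\left(-8 + 2 i \sqrt{12815}\right) - 477573} = \frac{1}{-477581 + 2 i \sqrt{12815}} \approx -2.0939 \cdot 10^{-6} - 9.93 \cdot 10^{-10} i$)
$T - 125111 = \left(- \frac{477581}{228083662821} - \frac{2 i \sqrt{12815}}{228083662821}\right) - 125111 = - \frac{28535775139675712}{228083662821} - \frac{2 i \sqrt{12815}}{228083662821}$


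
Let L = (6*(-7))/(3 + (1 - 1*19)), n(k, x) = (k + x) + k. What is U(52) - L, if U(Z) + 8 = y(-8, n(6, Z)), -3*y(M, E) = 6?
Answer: -64/5 ≈ -12.800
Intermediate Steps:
n(k, x) = x + 2*k
y(M, E) = -2 (y(M, E) = -1/3*6 = -2)
U(Z) = -10 (U(Z) = -8 - 2 = -10)
L = 14/5 (L = -42/(3 + (1 - 19)) = -42/(3 - 18) = -42/(-15) = -42*(-1/15) = 14/5 ≈ 2.8000)
U(52) - L = -10 - 1*14/5 = -10 - 14/5 = -64/5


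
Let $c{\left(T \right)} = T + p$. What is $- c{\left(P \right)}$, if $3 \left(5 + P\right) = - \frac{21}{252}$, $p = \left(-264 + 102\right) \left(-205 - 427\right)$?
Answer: $- \frac{3685643}{36} \approx -1.0238 \cdot 10^{5}$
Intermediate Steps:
$p = 102384$ ($p = \left(-162\right) \left(-632\right) = 102384$)
$P = - \frac{181}{36}$ ($P = -5 + \frac{\left(-21\right) \frac{1}{252}}{3} = -5 + \frac{1}{3} \left(- \frac{1}{12}\right) = -5 - \frac{1}{36} = - \frac{181}{36} \approx -5.0278$)
$c{\left(T \right)} = 102384 + T$ ($c{\left(T \right)} = T + 102384 = 102384 + T$)
$- c{\left(P \right)} = - (102384 - \frac{181}{36}) = \left(-1\right) \frac{3685643}{36} = - \frac{3685643}{36}$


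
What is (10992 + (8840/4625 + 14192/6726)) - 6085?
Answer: 15277082509/3110775 ≈ 4911.0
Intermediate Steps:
(10992 + (8840/4625 + 14192/6726)) - 6085 = (10992 + (8840*(1/4625) + 14192*(1/6726))) - 6085 = (10992 + (1768/925 + 7096/3363)) - 6085 = (10992 + 12509584/3110775) - 6085 = 34206148384/3110775 - 6085 = 15277082509/3110775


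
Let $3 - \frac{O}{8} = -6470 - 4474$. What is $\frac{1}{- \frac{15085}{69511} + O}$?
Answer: $\frac{69511}{6087480251} \approx 1.1419 \cdot 10^{-5}$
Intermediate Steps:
$O = 87576$ ($O = 24 - 8 \left(-6470 - 4474\right) = 24 - -87552 = 24 + 87552 = 87576$)
$\frac{1}{- \frac{15085}{69511} + O} = \frac{1}{- \frac{15085}{69511} + 87576} = \frac{1}{\frac{6087480251}{69511}} = \frac{69511}{6087480251}$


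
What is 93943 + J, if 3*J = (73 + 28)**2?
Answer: 292030/3 ≈ 97343.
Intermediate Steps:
J = 10201/3 (J = (73 + 28)**2/3 = (1/3)*101**2 = (1/3)*10201 = 10201/3 ≈ 3400.3)
93943 + J = 93943 + 10201/3 = 292030/3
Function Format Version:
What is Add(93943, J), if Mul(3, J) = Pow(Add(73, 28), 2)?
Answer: Rational(292030, 3) ≈ 97343.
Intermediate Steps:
J = Rational(10201, 3) (J = Mul(Rational(1, 3), Pow(Add(73, 28), 2)) = Mul(Rational(1, 3), Pow(101, 2)) = Mul(Rational(1, 3), 10201) = Rational(10201, 3) ≈ 3400.3)
Add(93943, J) = Add(93943, Rational(10201, 3)) = Rational(292030, 3)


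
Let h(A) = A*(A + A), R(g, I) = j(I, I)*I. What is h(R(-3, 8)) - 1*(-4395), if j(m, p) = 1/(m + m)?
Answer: 8791/2 ≈ 4395.5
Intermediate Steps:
j(m, p) = 1/(2*m)
R(g, I) = 1/2 (R(g, I) = (1/(2*I))*I = 1/2)
h(A) = 2*A**2 (h(A) = A*(2*A) = 2*A**2)
h(R(-3, 8)) - 1*(-4395) = 2*(1/2)**2 - 1*(-4395) = 2*(1/4) + 4395 = 1/2 + 4395 = 8791/2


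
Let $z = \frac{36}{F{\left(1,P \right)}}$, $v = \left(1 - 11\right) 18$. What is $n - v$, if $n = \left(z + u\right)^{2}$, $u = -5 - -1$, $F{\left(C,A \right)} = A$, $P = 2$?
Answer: $376$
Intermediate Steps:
$v = -180$ ($v = \left(-10\right) 18 = -180$)
$z = 18$ ($z = \frac{36}{2} = 36 \cdot \frac{1}{2} = 18$)
$u = -4$ ($u = -5 + 1 = -4$)
$n = 196$ ($n = \left(18 - 4\right)^{2} = 14^{2} = 196$)
$n - v = 196 - -180 = 196 + 180 = 376$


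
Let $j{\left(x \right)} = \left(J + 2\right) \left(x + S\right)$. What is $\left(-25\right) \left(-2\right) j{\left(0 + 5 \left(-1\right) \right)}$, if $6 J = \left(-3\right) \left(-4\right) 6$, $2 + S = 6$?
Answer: $-700$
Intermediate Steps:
$S = 4$ ($S = -2 + 6 = 4$)
$J = 12$ ($J = \frac{\left(-3\right) \left(-4\right) 6}{6} = \frac{12 \cdot 6}{6} = \frac{1}{6} \cdot 72 = 12$)
$j{\left(x \right)} = 56 + 14 x$ ($j{\left(x \right)} = \left(12 + 2\right) \left(x + 4\right) = 14 \left(4 + x\right) = 56 + 14 x$)
$\left(-25\right) \left(-2\right) j{\left(0 + 5 \left(-1\right) \right)} = \left(-25\right) \left(-2\right) \left(56 + 14 \left(0 + 5 \left(-1\right)\right)\right) = 50 \left(56 + 14 \left(0 - 5\right)\right) = 50 \left(56 + 14 \left(-5\right)\right) = 50 \left(56 - 70\right) = 50 \left(-14\right) = -700$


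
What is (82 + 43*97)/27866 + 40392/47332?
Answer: 331716617/329738378 ≈ 1.0060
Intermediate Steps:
(82 + 43*97)/27866 + 40392/47332 = (82 + 4171)*(1/27866) + 40392*(1/47332) = 4253*(1/27866) + 10098/11833 = 4253/27866 + 10098/11833 = 331716617/329738378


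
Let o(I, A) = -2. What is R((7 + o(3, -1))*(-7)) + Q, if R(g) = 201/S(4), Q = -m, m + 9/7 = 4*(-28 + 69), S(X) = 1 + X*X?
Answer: -17956/119 ≈ -150.89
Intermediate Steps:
S(X) = 1 + X²
m = 1139/7 (m = -9/7 + 4*(-28 + 69) = -9/7 + 4*41 = -9/7 + 164 = 1139/7 ≈ 162.71)
Q = -1139/7 (Q = -1*1139/7 = -1139/7 ≈ -162.71)
R(g) = 201/17 (R(g) = 201/(1 + 4²) = 201/(1 + 16) = 201/17)
R((7 + o(3, -1))*(-7)) + Q = 201/17 - 1139/7 = -17956/119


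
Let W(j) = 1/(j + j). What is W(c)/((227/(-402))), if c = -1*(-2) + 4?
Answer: -67/454 ≈ -0.14758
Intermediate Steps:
c = 6 (c = 2 + 4 = 6)
W(j) = 1/(2*j)
W(c)/((227/(-402))) = ((1/2)/6)/((227/(-402))) = ((1/2)*(1/6))/((227*(-1/402))) = 1/(12*(-227/402)) = (1/12)*(-402/227) = -67/454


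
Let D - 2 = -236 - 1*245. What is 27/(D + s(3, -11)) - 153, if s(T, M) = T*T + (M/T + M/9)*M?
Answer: -573381/3746 ≈ -153.06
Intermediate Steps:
s(T, M) = T**2 + M*(M/9 + M/T) (s(T, M) = T**2 + (M/T + M*(1/9))*M = T**2 + (M/T + M/9)*M = T**2 + (M/9 + M/T)*M = T**2 + M*(M/9 + M/T))
D = -479 (D = 2 + (-236 - 1*245) = 2 + (-236 - 245) = 2 - 481 = -479)
27/(D + s(3, -11)) - 153 = 27/(-479 + (3**2 + (1/9)*(-11)**2 + (-11)**2/3)) - 153 = 27/(-479 + (9 + (1/9)*121 + 121*(1/3))) - 153 = 27/(-479 + (9 + 121/9 + 121/3)) - 153 = 27/(-479 + 565/9) - 153 = 27/(-3746/9) - 153 = 27*(-9/3746) - 153 = -243/3746 - 153 = -573381/3746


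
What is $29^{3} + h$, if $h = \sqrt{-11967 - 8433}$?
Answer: $24389 + 20 i \sqrt{51} \approx 24389.0 + 142.83 i$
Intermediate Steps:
$h = 20 i \sqrt{51}$ ($h = \sqrt{-20400} = 20 i \sqrt{51} \approx 142.83 i$)
$29^{3} + h = 29^{3} + 20 i \sqrt{51} = 24389 + 20 i \sqrt{51}$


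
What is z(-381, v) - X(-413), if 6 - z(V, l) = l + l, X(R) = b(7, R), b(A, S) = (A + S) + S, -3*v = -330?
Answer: 605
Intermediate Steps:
v = 110 (v = -⅓*(-330) = 110)
b(A, S) = A + 2*S
X(R) = 7 + 2*R
z(V, l) = 6 - 2*l (z(V, l) = 6 - (l + l) = 6 - 2*l)
z(-381, v) - X(-413) = (6 - 2*110) - (7 + 2*(-413)) = (6 - 220) - (7 - 826) = -214 - 1*(-819) = -214 + 819 = 605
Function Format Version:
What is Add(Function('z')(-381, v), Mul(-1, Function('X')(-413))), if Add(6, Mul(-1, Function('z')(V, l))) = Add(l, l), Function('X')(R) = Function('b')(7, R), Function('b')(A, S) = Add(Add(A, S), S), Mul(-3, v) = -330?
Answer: 605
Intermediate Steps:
v = 110 (v = Mul(Rational(-1, 3), -330) = 110)
Function('b')(A, S) = Add(A, Mul(2, S))
Function('X')(R) = Add(7, Mul(2, R))
Function('z')(V, l) = Add(6, Mul(-2, l)) (Function('z')(V, l) = Add(6, Mul(-1, Add(l, l))) = Add(6, Mul(-1, Mul(2, l))) = Add(6, Mul(-2, l)))
Add(Function('z')(-381, v), Mul(-1, Function('X')(-413))) = Add(Add(6, Mul(-2, 110)), Mul(-1, Add(7, Mul(2, -413)))) = Add(Add(6, -220), Mul(-1, Add(7, -826))) = Add(-214, Mul(-1, -819)) = Add(-214, 819) = 605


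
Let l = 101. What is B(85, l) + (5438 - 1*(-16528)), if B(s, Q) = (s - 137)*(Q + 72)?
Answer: 12970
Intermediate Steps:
B(s, Q) = (-137 + s)*(72 + Q)
B(85, l) + (5438 - 1*(-16528)) = (-9864 - 137*101 + 72*85 + 101*85) + (5438 - 1*(-16528)) = (-9864 - 13837 + 6120 + 8585) + (5438 + 16528) = -8996 + 21966 = 12970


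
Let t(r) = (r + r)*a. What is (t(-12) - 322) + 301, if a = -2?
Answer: 27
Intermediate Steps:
t(r) = -4*r (t(r) = (r + r)*(-2) = (2*r)*(-2) = -4*r)
(t(-12) - 322) + 301 = (-4*(-12) - 322) + 301 = (48 - 322) + 301 = -274 + 301 = 27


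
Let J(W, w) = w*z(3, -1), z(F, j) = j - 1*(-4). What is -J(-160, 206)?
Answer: -618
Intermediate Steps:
z(F, j) = 4 + j (z(F, j) = j + 4 = 4 + j)
J(W, w) = 3*w (J(W, w) = w*(4 - 1) = w*3 = 3*w)
-J(-160, 206) = -3*206 = -1*618 = -618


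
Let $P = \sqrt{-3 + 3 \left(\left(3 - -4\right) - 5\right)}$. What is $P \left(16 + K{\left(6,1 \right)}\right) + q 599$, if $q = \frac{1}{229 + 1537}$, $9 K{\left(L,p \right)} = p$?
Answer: $\frac{599}{1766} + \frac{145 \sqrt{3}}{9} \approx 28.244$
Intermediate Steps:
$K{\left(L,p \right)} = \frac{p}{9}$
$q = \frac{1}{1766} \approx 0.00056625$
$P = \sqrt{3}$ ($P = \sqrt{-3 + 3 \left(\left(3 + 4\right) - 5\right)} = \sqrt{-3 + 3 \left(7 - 5\right)} = \sqrt{-3 + 3 \cdot 2} = \sqrt{-3 + 6} = \sqrt{3} \approx 1.732$)
$P \left(16 + K{\left(6,1 \right)}\right) + q 599 = \sqrt{3} \left(16 + \frac{1}{9} \cdot 1\right) + \frac{1}{1766} \cdot 599 = \sqrt{3} \left(16 + \frac{1}{9}\right) + \frac{599}{1766} = \sqrt{3} \cdot \frac{145}{9} + \frac{599}{1766} = \frac{145 \sqrt{3}}{9} + \frac{599}{1766} = \frac{599}{1766} + \frac{145 \sqrt{3}}{9}$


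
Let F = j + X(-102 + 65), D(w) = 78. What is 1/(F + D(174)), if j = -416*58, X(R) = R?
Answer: -1/24087 ≈ -4.1516e-5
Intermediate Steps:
j = -24128
F = -24165 (F = -24128 + (-102 + 65) = -24128 - 37 = -24165)
1/(F + D(174)) = 1/(-24165 + 78) = 1/(-24087) = -1/24087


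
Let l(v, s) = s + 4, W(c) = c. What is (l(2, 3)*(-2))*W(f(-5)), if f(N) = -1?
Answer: 14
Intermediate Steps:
l(v, s) = 4 + s
(l(2, 3)*(-2))*W(f(-5)) = ((4 + 3)*(-2))*(-1) = (7*(-2))*(-1) = -14*(-1) = 14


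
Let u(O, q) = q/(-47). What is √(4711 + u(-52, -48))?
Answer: √10408855/47 ≈ 68.644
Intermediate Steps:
u(O, q) = -q/47 (u(O, q) = q*(-1/47) = -q/47)
√(4711 + u(-52, -48)) = √(4711 - 1/47*(-48)) = √(4711 + 48/47) = √(221465/47) = √10408855/47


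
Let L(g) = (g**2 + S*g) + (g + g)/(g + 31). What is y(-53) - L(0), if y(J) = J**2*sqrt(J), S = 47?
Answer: 2809*I*sqrt(53) ≈ 20450.0*I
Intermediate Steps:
L(g) = g**2 + 47*g + 2*g/(31 + g) (L(g) = (g**2 + 47*g) + (g + g)/(g + 31) = (g**2 + 47*g) + (2*g)/(31 + g) = (g**2 + 47*g) + 2*g/(31 + g) = g**2 + 47*g + 2*g/(31 + g))
y(J) = J**(5/2)
y(-53) - L(0) = (-53)**(5/2) - 0*(1459 + 0**2 + 78*0)/(31 + 0) = 2809*I*sqrt(53) - 0*(1459 + 0 + 0)/31 = 2809*I*sqrt(53) - 0*1459/31 = 2809*I*sqrt(53) - 1*0 = 2809*I*sqrt(53) + 0 = 2809*I*sqrt(53)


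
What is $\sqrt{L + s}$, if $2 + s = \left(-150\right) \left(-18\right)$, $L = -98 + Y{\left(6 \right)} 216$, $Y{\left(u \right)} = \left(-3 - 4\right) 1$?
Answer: $8 \sqrt{17} \approx 32.985$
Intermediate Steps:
$Y{\left(u \right)} = -7$ ($Y{\left(u \right)} = \left(-7\right) 1 = -7$)
$L = -1610$ ($L = -98 - 1512 = -1610$)
$s = 2698$ ($s = -2 - -2700 = -2 + 2700 = 2698$)
$\sqrt{L + s} = \sqrt{-1610 + 2698} = \sqrt{1088} = 8 \sqrt{17}$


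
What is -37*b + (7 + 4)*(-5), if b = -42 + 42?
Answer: -55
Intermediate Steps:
b = 0
-37*b + (7 + 4)*(-5) = -37*0 + (7 + 4)*(-5) = 0 + 11*(-5) = 0 - 55 = -55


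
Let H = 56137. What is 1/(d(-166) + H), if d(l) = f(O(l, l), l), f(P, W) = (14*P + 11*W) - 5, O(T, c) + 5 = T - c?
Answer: 1/54236 ≈ 1.8438e-5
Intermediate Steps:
O(T, c) = -5 + T - c (O(T, c) = -5 + (T - c) = -5 + T - c)
f(P, W) = -5 + 11*W + 14*P (f(P, W) = (11*W + 14*P) - 5 = -5 + 11*W + 14*P)
d(l) = -75 + 11*l (d(l) = -5 + 11*l + 14*(-5 + l - l) = -5 + 11*l + 14*(-5) = -5 + 11*l - 70 = -75 + 11*l)
1/(d(-166) + H) = 1/((-75 + 11*(-166)) + 56137) = 1/((-75 - 1826) + 56137) = 1/(-1901 + 56137) = 1/54236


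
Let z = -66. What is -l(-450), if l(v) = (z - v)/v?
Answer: 64/75 ≈ 0.85333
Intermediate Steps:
l(v) = (-66 - v)/v
-l(-450) = -(-66 - 1*(-450))/(-450) = -(-1)*(-66 + 450)/450 = -(-1)*384/450 = -1*(-64/75) = 64/75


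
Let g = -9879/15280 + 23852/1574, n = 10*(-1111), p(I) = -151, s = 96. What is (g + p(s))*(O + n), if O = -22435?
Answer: 11011983888777/2405072 ≈ 4.5786e+6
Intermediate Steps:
n = -11110
g = 174454507/12025360 (g = -9879*1/15280 + 23852*(1/1574) = -9879/15280 + 11926/787 = 174454507/12025360 ≈ 14.507)
(g + p(s))*(O + n) = (174454507/12025360 - 151)*(-22435 - 11110) = -1641374853/12025360*(-33545) = 11011983888777/2405072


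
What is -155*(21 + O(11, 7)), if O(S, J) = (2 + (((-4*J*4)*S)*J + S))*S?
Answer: 14678500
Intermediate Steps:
O(S, J) = S*(2 + S - 16*S*J**2) (O(S, J) = (2 + (((-16*J)*S)*J + S))*S = (2 + ((-16*J*S)*J + S))*S = (2 + (-16*S*J**2 + S))*S = (2 + (S - 16*S*J**2))*S = (2 + S - 16*S*J**2)*S = S*(2 + S - 16*S*J**2))
-155*(21 + O(11, 7)) = -155*(21 + 11*(2 + 11 - 16*11*7**2)) = -155*(21 + 11*(2 + 11 - 16*11*49)) = -155*(21 + 11*(2 + 11 - 8624)) = -155*(21 + 11*(-8611)) = -155*(21 - 94721) = -155*(-94700) = 14678500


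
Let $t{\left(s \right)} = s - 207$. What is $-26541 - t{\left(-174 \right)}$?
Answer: $-26160$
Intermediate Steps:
$t{\left(s \right)} = -207 + s$
$-26541 - t{\left(-174 \right)} = -26541 - \left(-207 - 174\right) = -26541 - -381 = -26541 + 381 = -26160$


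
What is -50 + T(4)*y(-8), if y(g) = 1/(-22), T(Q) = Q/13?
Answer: -7152/143 ≈ -50.014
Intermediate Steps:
T(Q) = Q/13 (T(Q) = Q*(1/13) = Q/13)
y(g) = -1/22
-50 + T(4)*y(-8) = -50 + ((1/13)*4)*(-1/22) = -50 + (4/13)*(-1/22) = -50 - 2/143 = -7152/143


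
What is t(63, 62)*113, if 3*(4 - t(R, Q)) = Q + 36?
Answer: -9718/3 ≈ -3239.3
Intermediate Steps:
t(R, Q) = -8 - Q/3 (t(R, Q) = 4 - (Q + 36)/3 = 4 - (36 + Q)/3 = 4 + (-12 - Q/3) = -8 - Q/3)
t(63, 62)*113 = (-8 - 1/3*62)*113 = (-8 - 62/3)*113 = -86/3*113 = -9718/3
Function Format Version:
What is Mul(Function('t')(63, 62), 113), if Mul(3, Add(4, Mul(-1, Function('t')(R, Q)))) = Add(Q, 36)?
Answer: Rational(-9718, 3) ≈ -3239.3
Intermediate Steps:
Function('t')(R, Q) = Add(-8, Mul(Rational(-1, 3), Q)) (Function('t')(R, Q) = Add(4, Mul(Rational(-1, 3), Add(Q, 36))) = Add(4, Mul(Rational(-1, 3), Add(36, Q))) = Add(4, Add(-12, Mul(Rational(-1, 3), Q))) = Add(-8, Mul(Rational(-1, 3), Q)))
Mul(Function('t')(63, 62), 113) = Mul(Add(-8, Mul(Rational(-1, 3), 62)), 113) = Mul(Add(-8, Rational(-62, 3)), 113) = Mul(Rational(-86, 3), 113) = Rational(-9718, 3)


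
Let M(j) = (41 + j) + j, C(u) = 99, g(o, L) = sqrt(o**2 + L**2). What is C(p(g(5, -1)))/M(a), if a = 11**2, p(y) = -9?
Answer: 99/283 ≈ 0.34982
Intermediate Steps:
g(o, L) = sqrt(L**2 + o**2)
a = 121
M(j) = 41 + 2*j
C(p(g(5, -1)))/M(a) = 99/(41 + 2*121) = 99/(41 + 242) = 99/283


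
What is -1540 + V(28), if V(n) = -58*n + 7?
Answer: -3157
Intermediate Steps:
V(n) = 7 - 58*n
-1540 + V(28) = -1540 + (7 - 58*28) = -1540 + (7 - 1624) = -1540 - 1617 = -3157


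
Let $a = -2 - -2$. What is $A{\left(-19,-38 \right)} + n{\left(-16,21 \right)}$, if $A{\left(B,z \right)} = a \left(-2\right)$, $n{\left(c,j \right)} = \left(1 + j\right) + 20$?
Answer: $42$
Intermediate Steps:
$a = 0$ ($a = -2 + 2 = 0$)
$n{\left(c,j \right)} = 21 + j$
$A{\left(B,z \right)} = 0$ ($A{\left(B,z \right)} = 0 \left(-2\right) = 0$)
$A{\left(-19,-38 \right)} + n{\left(-16,21 \right)} = 0 + \left(21 + 21\right) = 0 + 42 = 42$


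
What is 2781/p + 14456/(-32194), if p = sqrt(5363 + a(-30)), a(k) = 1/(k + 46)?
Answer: -7228/16097 + 3708*sqrt(85809)/28603 ≈ 37.526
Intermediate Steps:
a(k) = 1/(46 + k)
p = sqrt(85809)/4 (p = sqrt(5363 + 1/(46 - 30)) = sqrt(5363 + 1/16) = sqrt(85809/16) = sqrt(85809)/4 ≈ 73.233)
2781/p + 14456/(-32194) = 2781/((sqrt(85809)/4)) + 14456/(-32194) = 2781*(4*sqrt(85809)/85809) + 14456*(-1/32194) = 3708*sqrt(85809)/28603 - 7228/16097 = -7228/16097 + 3708*sqrt(85809)/28603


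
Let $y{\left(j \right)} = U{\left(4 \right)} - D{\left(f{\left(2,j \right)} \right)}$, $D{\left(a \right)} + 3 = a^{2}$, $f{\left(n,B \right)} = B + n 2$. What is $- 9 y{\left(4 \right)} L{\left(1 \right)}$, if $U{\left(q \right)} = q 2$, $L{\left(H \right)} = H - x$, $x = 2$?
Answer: $-477$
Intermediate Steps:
$f{\left(n,B \right)} = B + 2 n$
$L{\left(H \right)} = -2 + H$ ($L{\left(H \right)} = H - 2 = -2 + H$)
$U{\left(q \right)} = 2 q$
$D{\left(a \right)} = -3 + a^{2}$
$y{\left(j \right)} = 11 - \left(4 + j\right)^{2}$ ($y{\left(j \right)} = 2 \cdot 4 - \left(-3 + \left(j + 2 \cdot 2\right)^{2}\right) = 8 - \left(-3 + \left(j + 4\right)^{2}\right) = 8 - \left(-3 + \left(4 + j\right)^{2}\right) = 11 - \left(4 + j\right)^{2}$)
$- 9 y{\left(4 \right)} L{\left(1 \right)} = - 9 \left(11 - \left(4 + 4\right)^{2}\right) \left(-2 + 1\right) = - 9 \left(11 - 8^{2}\right) \left(-1\right) = - 9 \left(11 - 64\right) \left(-1\right) = \left(-9\right) \left(-53\right) \left(-1\right) = 477 \left(-1\right) = -477$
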